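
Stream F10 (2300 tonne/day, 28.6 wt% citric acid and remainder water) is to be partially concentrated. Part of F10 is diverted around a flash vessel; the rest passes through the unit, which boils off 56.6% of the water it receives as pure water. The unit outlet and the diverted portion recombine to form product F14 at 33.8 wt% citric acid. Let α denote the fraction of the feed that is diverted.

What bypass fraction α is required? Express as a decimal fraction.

0.619

All 2300×0.286 = 657.8 tonne/day of citric acid reaches F14, so F14 = 657.8/0.338 = 1946.2 tonne/day and vapour = 353.85 tonne/day.
The evaporator receives (1−α)·2300 of feed at 0.714 water and removes 0.566 of that water:
0.566×0.714×(1−α)×2300 = 353.85
(1−α) = 353.85/929.49 = 0.3807;  α = 0.6193.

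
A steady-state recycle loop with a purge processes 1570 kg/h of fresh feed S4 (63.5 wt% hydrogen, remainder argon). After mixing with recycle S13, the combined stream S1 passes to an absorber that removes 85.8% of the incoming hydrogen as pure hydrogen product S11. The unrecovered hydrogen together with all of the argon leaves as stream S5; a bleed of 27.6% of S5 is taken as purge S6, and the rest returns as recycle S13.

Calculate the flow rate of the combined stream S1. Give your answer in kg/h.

argon enters only via S4 and leaves only via the purge: 1570×0.365 = 0.276×(argon in S5), and the absorber passes all argon, so argon in S1 = argon in S5 = 2076.3 kg/h.
hydrogen in S1: m_A = 1570×0.635 + (1−0.276)·(1−0.858)·m_A, so m_A = 996.95/0.8972 = 1111.2 kg/h.
S1 = 1111.2 + 2076.3 = 3187.5 kg/h.

3187 kg/h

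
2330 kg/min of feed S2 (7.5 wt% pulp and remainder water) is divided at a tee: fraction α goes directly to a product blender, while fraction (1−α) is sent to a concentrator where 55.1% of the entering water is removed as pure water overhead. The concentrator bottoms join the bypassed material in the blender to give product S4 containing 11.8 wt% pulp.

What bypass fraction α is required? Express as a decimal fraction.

0.285

All 2330×0.075 = 174.75 kg/min of pulp reaches S4, so S4 = 174.75/0.118 = 1480.9 kg/min and vapour = 849.07 kg/min.
The evaporator receives (1−α)·2330 of feed at 0.925 water and removes 0.551 of that water:
0.551×0.925×(1−α)×2330 = 849.07
(1−α) = 849.07/1187.5 = 0.7150;  α = 0.2850.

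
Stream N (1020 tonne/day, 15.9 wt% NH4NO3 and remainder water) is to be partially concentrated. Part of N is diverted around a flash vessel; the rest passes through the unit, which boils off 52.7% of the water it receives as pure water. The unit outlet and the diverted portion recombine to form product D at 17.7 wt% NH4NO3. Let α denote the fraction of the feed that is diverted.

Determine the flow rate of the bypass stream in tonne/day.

All 1020×0.159 = 162.18 tonne/day of NH4NO3 reaches D, so D = 162.18/0.177 = 916.27 tonne/day and vapour = 103.73 tonne/day.
The evaporator receives (1−α)·1020 of feed at 0.841 water and removes 0.527 of that water:
0.527×0.841×(1−α)×1020 = 103.73
(1−α) = 103.73/452.07 = 0.2295;  α = 0.7705.
Bypass flow = 0.7705×1020 = 785.96 tonne/day.

786 tonne/day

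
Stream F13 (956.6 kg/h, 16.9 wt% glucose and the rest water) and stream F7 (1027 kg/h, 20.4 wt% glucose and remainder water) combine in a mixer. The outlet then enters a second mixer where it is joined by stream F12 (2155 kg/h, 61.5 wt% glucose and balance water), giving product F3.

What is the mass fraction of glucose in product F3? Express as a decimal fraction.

Overall, product flow = 4138.6 kg/h.
glucose in = 956.6×0.169 + 1027×0.204 + 2155×0.615 = 1696.5 kg/h.
glucose fraction in F3 = 0.410.

0.410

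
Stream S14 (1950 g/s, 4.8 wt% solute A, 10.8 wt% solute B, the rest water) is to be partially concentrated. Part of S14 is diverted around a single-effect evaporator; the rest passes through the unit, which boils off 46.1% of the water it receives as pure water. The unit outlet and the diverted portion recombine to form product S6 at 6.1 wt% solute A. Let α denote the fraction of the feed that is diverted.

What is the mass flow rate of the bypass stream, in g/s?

881.9 g/s

All 1950×0.048 = 93.6 g/s of solute A reaches S6, so S6 = 93.6/0.061 = 1534.4 g/s and vapour = 415.57 g/s.
The evaporator receives (1−α)·1950 of feed at 0.844 water and removes 0.461 of that water:
0.461×0.844×(1−α)×1950 = 415.57
(1−α) = 415.57/758.71 = 0.5477;  α = 0.4523.
Bypass flow = 0.4523×1950 = 881.92 g/s.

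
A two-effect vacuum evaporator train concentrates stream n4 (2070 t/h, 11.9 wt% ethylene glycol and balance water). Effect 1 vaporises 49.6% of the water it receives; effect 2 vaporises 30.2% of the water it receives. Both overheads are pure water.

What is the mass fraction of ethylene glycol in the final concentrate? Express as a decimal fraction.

water in feed = 2070×0.881 = 1823.7 t/h.
After stage 1: water left = (1−0.496)×1823.7 = 919.13; stream total = 1165.5 t/h.
After stage 2: water left = (1−0.302)×919.13 = 641.55; final concentrate = 887.88 t/h.
ethylene glycol fraction = 246.33/887.88 = 0.277.

0.277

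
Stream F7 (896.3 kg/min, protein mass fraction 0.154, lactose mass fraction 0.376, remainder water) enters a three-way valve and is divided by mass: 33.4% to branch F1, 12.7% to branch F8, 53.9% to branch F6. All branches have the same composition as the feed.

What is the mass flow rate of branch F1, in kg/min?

299.4 kg/min

Branch F1 flow = 0.334×896.3 = 299.36 kg/min.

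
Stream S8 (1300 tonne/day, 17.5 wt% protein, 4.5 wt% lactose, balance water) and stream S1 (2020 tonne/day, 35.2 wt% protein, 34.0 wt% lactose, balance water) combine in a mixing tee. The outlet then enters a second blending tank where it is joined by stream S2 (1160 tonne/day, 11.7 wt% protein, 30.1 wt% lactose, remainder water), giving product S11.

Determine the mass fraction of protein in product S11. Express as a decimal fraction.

0.2398

Overall, product flow = 4480 tonne/day.
protein in = 1300×0.175 + 2020×0.352 + 1160×0.117 = 1074.3 tonne/day.
protein fraction in S11 = 0.2398.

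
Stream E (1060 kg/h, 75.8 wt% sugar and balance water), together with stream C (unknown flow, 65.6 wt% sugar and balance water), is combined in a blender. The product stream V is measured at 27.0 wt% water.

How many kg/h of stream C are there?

401.1 kg/h

Let C be the unknown flow. Total out = 1060 + C.
water balance: 256.52 + 0.344·C = 0.270·(1060 + C)
(0.344 − 0.270)·C = 0.270×1060 − 256.52 = 29.68
C = 29.68 / 0.074 = 401.08 kg/h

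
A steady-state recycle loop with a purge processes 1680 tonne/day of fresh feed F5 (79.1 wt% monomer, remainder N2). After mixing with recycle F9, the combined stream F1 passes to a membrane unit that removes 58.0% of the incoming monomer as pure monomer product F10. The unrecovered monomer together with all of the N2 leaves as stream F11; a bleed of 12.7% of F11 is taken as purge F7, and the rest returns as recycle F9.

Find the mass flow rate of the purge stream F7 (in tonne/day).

463 tonne/day

N2 enters only via F5 and leaves only via the purge: 1680×0.209 = 0.127×(N2 in F11), and the membrane unit passes all N2, so N2 in F1 = N2 in F11 = 2764.7 tonne/day.
monomer in F1: m_A = 1680×0.791 + (1−0.127)·(1−0.580)·m_A, so m_A = 1328.9/0.6333 = 2098.2 tonne/day.
F11 = (1−0.580)×2098.2 + 2764.7 = 3646 tonne/day.
Purge F7 = 0.127×3646 = 463.04 tonne/day.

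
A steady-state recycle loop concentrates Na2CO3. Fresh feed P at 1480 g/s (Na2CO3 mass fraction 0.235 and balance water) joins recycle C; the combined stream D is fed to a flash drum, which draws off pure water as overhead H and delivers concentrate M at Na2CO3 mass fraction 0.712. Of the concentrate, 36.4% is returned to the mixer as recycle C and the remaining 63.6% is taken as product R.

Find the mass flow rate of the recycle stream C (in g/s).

279.6 g/s

Overall Na2CO3 balance (none leaves overhead): Na2CO3 in fresh feed = Na2CO3 in product, i.e. 1480×0.235 = (1−0.364)·M·0.712.
M = 347.8/(0.712×0.636) = 768.06 g/s.
Recycle C = 0.364×768.06 = 279.57 g/s.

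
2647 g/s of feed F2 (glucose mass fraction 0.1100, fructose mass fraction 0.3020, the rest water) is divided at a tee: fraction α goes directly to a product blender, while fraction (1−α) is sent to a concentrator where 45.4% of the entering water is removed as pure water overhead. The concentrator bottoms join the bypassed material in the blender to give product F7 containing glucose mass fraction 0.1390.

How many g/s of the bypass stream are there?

All 2647×0.110 = 291.17 g/s of glucose reaches F7, so F7 = 291.17/0.139 = 2094.7 g/s and vapour = 552.25 g/s.
The evaporator receives (1−α)·2647 of feed at 0.588 water and removes 0.454 of that water:
0.454×0.588×(1−α)×2647 = 552.25
(1−α) = 552.25/706.62 = 0.7815;  α = 0.2185.
Bypass flow = 0.2185×2647 = 578.27 g/s.

578.3 g/s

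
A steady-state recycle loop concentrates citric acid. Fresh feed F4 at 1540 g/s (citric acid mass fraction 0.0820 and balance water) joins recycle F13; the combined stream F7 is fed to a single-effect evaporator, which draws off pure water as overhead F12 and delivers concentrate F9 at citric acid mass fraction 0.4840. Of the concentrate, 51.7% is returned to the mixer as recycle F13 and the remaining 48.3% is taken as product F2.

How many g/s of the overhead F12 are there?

Overall citric acid balance (none leaves overhead): citric acid in fresh feed = citric acid in product, i.e. 1540×0.082 = (1−0.517)·F9·0.484.
F9 = 126.28/(0.484×0.483) = 540.18 g/s.
Recycle F13 = 0.517×540.18 = 279.28 g/s.
Combined feed F7 = 1540 + 279.28 = 1819.3 g/s.
Overhead F12 = F7 − F9 = 1819.3 − 540.18 = 1279.1 g/s.

1279 g/s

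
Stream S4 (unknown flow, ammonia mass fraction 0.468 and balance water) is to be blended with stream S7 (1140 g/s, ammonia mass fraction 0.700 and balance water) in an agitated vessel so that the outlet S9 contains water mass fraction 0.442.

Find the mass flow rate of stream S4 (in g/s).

Let S4 be the unknown flow. Total out = 1140 + S4.
water balance: 342 + 0.532·S4 = 0.442·(1140 + S4)
(0.532 − 0.442)·S4 = 0.442×1140 − 342 = 161.88
S4 = 161.88 / 0.090 = 1798.7 g/s

1799 g/s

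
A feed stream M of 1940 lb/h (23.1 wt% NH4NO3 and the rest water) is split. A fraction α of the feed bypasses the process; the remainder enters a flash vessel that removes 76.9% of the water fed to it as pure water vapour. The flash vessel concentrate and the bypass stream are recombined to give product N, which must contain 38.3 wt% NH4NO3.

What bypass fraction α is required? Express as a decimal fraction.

All 1940×0.231 = 448.14 lb/h of NH4NO3 reaches N, so N = 448.14/0.383 = 1170.1 lb/h and vapour = 769.92 lb/h.
The evaporator receives (1−α)·1940 of feed at 0.769 water and removes 0.769 of that water:
0.769×0.769×(1−α)×1940 = 769.92
(1−α) = 769.92/1147.2 = 0.6711;  α = 0.3289.

0.329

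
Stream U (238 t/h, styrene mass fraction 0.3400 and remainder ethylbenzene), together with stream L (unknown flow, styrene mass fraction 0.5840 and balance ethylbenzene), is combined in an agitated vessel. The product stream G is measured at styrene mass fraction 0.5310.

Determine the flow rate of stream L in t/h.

Let L be the unknown flow. Total out = 238 + L.
styrene balance: 80.92 + 0.584·L = 0.531·(238 + L)
(0.584 − 0.531)·L = 0.531×238 − 80.92 = 45.458
L = 45.458 / 0.053 = 857.7 t/h

857.7 t/h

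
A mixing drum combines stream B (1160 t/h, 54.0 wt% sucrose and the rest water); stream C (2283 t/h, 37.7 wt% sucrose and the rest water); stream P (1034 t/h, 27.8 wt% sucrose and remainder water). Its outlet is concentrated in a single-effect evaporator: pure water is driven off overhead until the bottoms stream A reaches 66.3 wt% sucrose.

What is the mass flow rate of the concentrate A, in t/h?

2677 t/h

sucrose entering = 1160×0.540 + 2283×0.377 + 1034×0.278 = 1774.5 t/h.
All sucrose reports to A, so A = 1774.5/0.663 = 2676.5 t/h.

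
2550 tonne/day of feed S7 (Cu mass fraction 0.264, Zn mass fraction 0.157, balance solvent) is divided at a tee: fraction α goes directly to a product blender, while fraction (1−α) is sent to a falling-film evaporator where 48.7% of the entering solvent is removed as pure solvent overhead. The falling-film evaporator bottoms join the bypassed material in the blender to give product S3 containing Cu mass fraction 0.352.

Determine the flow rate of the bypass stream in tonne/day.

289.1 tonne/day

All 2550×0.264 = 673.2 tonne/day of Cu reaches S3, so S3 = 673.2/0.352 = 1912.5 tonne/day and vapour = 637.5 tonne/day.
The evaporator receives (1−α)·2550 of feed at 0.579 solvent and removes 0.487 of that solvent:
0.487×0.579×(1−α)×2550 = 637.5
(1−α) = 637.5/719.03 = 0.8866;  α = 0.1134.
Bypass flow = 0.1134×2550 = 289.15 tonne/day.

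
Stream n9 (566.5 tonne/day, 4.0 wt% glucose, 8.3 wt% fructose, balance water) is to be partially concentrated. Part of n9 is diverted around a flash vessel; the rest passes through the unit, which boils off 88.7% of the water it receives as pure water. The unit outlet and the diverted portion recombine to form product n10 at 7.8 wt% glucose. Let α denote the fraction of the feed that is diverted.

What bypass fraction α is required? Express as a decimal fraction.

All 566.5×0.040 = 22.66 tonne/day of glucose reaches n10, so n10 = 22.66/0.078 = 290.51 tonne/day and vapour = 275.99 tonne/day.
The evaporator receives (1−α)·566.5 of feed at 0.877 water and removes 0.887 of that water:
0.887×0.877×(1−α)×566.5 = 275.99
(1−α) = 275.99/440.68 = 0.6263;  α = 0.3737.

0.374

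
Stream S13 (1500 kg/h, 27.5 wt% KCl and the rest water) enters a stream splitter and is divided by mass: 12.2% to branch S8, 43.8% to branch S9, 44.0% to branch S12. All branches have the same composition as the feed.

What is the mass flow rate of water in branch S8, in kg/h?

Branch S8 total = 0.122×1500 = 183 kg/h.
water in S8 = 0.725×183 = 132.67 kg/h.

132.7 kg/h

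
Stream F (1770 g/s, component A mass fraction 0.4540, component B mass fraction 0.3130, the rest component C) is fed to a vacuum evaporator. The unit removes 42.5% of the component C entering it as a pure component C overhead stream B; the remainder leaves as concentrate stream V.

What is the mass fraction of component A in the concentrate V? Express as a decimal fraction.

0.5039

component A is not removed: 1770×0.454 = 803.58 g/s of component A enters V.
component C entering = 1770×0.233 = 412.41 g/s; overhead removed = 0.425×412.41 = 175.27 g/s.
Concentrate = 1770 − 175.27 = 1594.7 g/s.
Mass fraction = 803.58/1594.7 = 0.5039.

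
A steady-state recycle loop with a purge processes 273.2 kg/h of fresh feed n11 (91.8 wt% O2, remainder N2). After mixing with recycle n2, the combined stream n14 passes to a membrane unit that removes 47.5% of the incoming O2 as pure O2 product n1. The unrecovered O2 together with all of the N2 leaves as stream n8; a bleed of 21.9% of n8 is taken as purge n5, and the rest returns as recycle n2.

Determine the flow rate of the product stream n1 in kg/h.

201.9 kg/h

O2 in n14: m_A = 273.2×0.918 + (1−0.219)·(1−0.475)·m_A, so m_A = 250.8/0.5900 = 425.1 kg/h.
Product n1 = 0.475×425.1 = 201.92 kg/h.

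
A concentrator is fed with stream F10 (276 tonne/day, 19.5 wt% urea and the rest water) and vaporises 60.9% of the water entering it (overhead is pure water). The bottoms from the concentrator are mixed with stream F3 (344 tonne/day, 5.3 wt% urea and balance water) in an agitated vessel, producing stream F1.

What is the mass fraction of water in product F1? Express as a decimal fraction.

Vapour removed = 0.609×0.805×276 = 135.31 tonne/day; concentrate = 140.69 tonne/day.
water reaching the mixer = 86.872 (from concentrate) + 344×0.947 = 412.64 tonne/day.
Product flow = 140.69 + 344 = 484.69 tonne/day; water fraction = 0.851.

0.851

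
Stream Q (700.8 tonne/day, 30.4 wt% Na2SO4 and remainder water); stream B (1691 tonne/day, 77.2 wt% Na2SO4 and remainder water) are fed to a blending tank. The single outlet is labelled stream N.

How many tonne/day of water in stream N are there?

873.3 tonne/day

water out = water in = 700.8×0.696 + 1691×0.228 = 873.3 tonne/day.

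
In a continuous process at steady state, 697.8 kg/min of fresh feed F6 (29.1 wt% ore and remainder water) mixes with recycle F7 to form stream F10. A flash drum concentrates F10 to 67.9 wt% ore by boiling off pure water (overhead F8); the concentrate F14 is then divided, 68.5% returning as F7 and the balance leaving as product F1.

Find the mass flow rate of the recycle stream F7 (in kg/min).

650.3 kg/min

Overall ore balance (none leaves overhead): ore in fresh feed = ore in product, i.e. 697.8×0.291 = (1−0.685)·F14·0.679.
F14 = 203.06/(0.679×0.315) = 949.39 kg/min.
Recycle F7 = 0.685×949.39 = 650.33 kg/min.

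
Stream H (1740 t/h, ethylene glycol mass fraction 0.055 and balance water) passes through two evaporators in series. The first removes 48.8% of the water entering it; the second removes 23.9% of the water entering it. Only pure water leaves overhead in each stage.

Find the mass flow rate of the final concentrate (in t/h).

water in feed = 1740×0.945 = 1644.3 t/h.
After stage 1: water left = (1−0.488)×1644.3 = 841.88; stream total = 937.58 t/h.
After stage 2: water left = (1−0.239)×841.88 = 640.67; final concentrate = 736.37 t/h.

736.4 t/h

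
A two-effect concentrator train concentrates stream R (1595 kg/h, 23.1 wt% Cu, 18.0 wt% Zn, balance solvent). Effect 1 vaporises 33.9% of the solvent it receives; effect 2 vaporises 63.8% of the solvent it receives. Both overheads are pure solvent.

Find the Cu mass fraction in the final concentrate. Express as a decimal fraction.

0.4185

solvent in feed = 1595×0.589 = 939.45 kg/h.
After stage 1: solvent left = (1−0.339)×939.45 = 620.98; stream total = 1276.5 kg/h.
After stage 2: solvent left = (1−0.638)×620.98 = 224.79; final concentrate = 880.34 kg/h.
Cu fraction = 368.44/880.34 = 0.4185.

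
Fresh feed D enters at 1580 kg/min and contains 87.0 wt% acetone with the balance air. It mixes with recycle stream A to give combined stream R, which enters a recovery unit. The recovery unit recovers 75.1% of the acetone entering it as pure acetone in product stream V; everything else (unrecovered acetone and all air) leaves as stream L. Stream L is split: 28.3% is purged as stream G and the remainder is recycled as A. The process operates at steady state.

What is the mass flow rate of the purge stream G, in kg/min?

323.3 kg/min

air enters only via D and leaves only via the purge: 1580×0.130 = 0.283×(air in L), and the recovery unit passes all air, so air in R = air in L = 725.8 kg/min.
acetone in R: m_A = 1580×0.870 + (1−0.283)·(1−0.751)·m_A, so m_A = 1374.6/0.8215 = 1673.3 kg/min.
L = (1−0.751)×1673.3 + 725.8 = 1142.5 kg/min.
Purge G = 0.283×1142.5 = 323.32 kg/min.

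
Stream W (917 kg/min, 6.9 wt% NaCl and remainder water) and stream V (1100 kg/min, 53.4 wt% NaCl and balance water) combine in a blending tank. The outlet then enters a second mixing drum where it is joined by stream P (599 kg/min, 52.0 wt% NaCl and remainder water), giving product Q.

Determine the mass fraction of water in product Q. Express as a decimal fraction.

0.632

Overall, product flow = 2616 kg/min.
water in = 917×0.931 + 1100×0.466 + 599×0.480 = 1653.8 kg/min.
water fraction in Q = 0.632.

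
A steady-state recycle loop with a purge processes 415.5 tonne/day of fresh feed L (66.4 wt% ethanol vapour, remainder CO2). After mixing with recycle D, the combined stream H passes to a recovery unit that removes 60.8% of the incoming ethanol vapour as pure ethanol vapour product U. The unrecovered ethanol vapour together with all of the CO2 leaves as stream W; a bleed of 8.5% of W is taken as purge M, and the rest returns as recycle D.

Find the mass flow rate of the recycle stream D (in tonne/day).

CO2 enters only via L and leaves only via the purge: 415.5×0.336 = 0.085×(CO2 in W), and the recovery unit passes all CO2, so CO2 in H = CO2 in W = 1642.4 tonne/day.
ethanol vapour in H: m_A = 415.5×0.664 + (1−0.085)·(1−0.608)·m_A, so m_A = 275.89/0.6413 = 430.19 tonne/day.
W = (1−0.608)×430.19 + 1642.4 = 1811.1 tonne/day.
Recycle D = (1−0.085)×1811.1 = 1657.1 tonne/day.

1657 tonne/day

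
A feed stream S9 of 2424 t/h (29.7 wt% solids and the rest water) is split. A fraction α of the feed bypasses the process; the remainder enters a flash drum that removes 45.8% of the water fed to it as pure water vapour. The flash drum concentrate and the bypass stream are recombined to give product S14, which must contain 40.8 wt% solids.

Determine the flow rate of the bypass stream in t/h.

375.8 t/h

All 2424×0.297 = 719.93 t/h of solids reaches S14, so S14 = 719.93/0.408 = 1764.5 t/h and vapour = 659.47 t/h.
The evaporator receives (1−α)·2424 of feed at 0.703 water and removes 0.458 of that water:
0.458×0.703×(1−α)×2424 = 659.47
(1−α) = 659.47/780.46 = 0.8450;  α = 0.1550.
Bypass flow = 0.1550×2424 = 375.79 t/h.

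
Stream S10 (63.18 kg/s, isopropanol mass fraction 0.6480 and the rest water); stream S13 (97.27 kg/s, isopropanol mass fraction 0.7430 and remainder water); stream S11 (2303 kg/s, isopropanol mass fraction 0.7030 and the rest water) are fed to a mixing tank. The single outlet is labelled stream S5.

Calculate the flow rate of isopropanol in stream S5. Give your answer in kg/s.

1732 kg/s

isopropanol out = isopropanol in = 63.18×0.648 + 97.27×0.743 + 2303×0.703 = 1732.2 kg/s.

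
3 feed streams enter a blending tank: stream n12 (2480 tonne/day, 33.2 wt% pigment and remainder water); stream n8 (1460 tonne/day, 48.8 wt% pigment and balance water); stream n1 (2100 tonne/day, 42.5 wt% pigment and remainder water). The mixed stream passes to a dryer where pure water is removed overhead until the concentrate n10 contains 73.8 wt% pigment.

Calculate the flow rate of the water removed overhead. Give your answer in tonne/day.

pigment entering = 2480×0.332 + 1460×0.488 + 2100×0.425 = 2428.3 tonne/day.
All pigment reports to n10, so n10 = 2428.3/0.738 = 3290.4 tonne/day.
Total feed = 6040 tonne/day; overhead = 6040 − 3290.4 = 2749.6 tonne/day.

2750 tonne/day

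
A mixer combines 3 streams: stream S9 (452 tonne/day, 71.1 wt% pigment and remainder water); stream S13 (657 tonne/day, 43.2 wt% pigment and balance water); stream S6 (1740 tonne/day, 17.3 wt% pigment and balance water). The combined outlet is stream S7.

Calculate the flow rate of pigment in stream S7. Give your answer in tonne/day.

906.2 tonne/day

pigment out = pigment in = 452×0.711 + 657×0.432 + 1740×0.173 = 906.22 tonne/day.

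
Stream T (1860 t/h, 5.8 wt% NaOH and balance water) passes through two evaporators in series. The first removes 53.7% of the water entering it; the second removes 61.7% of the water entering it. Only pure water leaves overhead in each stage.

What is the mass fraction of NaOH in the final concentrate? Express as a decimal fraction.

0.258

water in feed = 1860×0.942 = 1752.1 t/h.
After stage 1: water left = (1−0.537)×1752.1 = 811.23; stream total = 919.11 t/h.
After stage 2: water left = (1−0.617)×811.23 = 310.7; final concentrate = 418.58 t/h.
NaOH fraction = 107.88/418.58 = 0.258.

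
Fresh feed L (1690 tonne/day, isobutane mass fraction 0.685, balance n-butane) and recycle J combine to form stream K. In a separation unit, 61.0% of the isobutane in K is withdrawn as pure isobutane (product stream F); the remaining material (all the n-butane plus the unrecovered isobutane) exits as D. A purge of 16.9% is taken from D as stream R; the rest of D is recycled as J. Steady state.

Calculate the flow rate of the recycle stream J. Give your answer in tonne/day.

n-butane enters only via L and leaves only via the purge: 1690×0.315 = 0.169×(n-butane in D), and the separation unit passes all n-butane, so n-butane in K = n-butane in D = 3150 tonne/day.
isobutane in K: m_A = 1690×0.685 + (1−0.169)·(1−0.610)·m_A, so m_A = 1157.7/0.6759 = 1712.7 tonne/day.
D = (1−0.610)×1712.7 + 3150 = 3818 tonne/day.
Recycle J = (1−0.169)×3818 = 3172.7 tonne/day.

3173 tonne/day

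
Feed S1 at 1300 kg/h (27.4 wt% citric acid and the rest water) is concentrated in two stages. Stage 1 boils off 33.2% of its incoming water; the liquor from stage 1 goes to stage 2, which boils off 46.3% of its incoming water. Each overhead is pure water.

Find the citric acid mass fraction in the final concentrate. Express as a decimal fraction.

water in feed = 1300×0.726 = 943.8 kg/h.
After stage 1: water left = (1−0.332)×943.8 = 630.46; stream total = 986.66 kg/h.
After stage 2: water left = (1−0.463)×630.46 = 338.56; final concentrate = 694.76 kg/h.
citric acid fraction = 356.2/694.76 = 0.513.

0.513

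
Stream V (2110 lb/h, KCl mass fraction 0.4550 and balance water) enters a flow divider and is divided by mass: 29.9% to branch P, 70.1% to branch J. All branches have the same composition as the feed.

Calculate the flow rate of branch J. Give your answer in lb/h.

Branch J flow = 0.701×2110 = 1479.1 lb/h.

1479 lb/h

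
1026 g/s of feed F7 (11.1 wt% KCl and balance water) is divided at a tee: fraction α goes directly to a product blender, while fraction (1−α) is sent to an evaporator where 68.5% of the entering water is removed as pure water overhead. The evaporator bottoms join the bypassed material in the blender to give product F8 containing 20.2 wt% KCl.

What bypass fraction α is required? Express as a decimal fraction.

All 1026×0.111 = 113.89 g/s of KCl reaches F8, so F8 = 113.89/0.202 = 563.79 g/s and vapour = 462.21 g/s.
The evaporator receives (1−α)·1026 of feed at 0.889 water and removes 0.685 of that water:
0.685×0.889×(1−α)×1026 = 462.21
(1−α) = 462.21/624.8 = 0.7398;  α = 0.2602.

0.260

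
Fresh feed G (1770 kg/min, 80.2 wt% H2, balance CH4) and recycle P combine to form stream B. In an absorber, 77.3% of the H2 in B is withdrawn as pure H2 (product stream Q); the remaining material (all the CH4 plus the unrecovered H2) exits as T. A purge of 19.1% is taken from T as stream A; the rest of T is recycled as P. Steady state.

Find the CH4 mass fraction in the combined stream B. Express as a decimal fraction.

0.5134

CH4 enters only via G and leaves only via the purge: 1770×0.198 = 0.191×(CH4 in T), and the absorber passes all CH4, so CH4 in B = CH4 in T = 1834.9 kg/min.
H2 in B: m_A = 1770×0.802 + (1−0.191)·(1−0.773)·m_A, so m_A = 1419.5/0.8164 = 1738.9 kg/min.
B = 1738.9 + 1834.9 = 3573.7 kg/min.
CH4 fraction in B = 1834.9/3573.7 = 0.5134.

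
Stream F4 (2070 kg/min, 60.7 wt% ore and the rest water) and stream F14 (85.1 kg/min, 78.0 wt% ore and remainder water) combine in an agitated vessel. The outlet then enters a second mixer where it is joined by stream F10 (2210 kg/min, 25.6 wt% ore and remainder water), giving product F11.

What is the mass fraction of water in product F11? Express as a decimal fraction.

0.567

Overall, product flow = 4365.1 kg/min.
water in = 2070×0.393 + 85.1×0.220 + 2210×0.744 = 2476.5 kg/min.
water fraction in F11 = 0.567.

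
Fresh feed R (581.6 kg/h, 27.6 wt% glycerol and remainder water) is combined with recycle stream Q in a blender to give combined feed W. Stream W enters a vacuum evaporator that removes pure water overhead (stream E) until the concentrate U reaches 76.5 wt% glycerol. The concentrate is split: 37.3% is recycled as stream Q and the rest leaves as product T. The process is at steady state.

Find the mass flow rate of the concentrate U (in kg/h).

334.7 kg/h

Overall glycerol balance (none leaves overhead): glycerol in fresh feed = glycerol in product, i.e. 581.6×0.276 = (1−0.373)·U·0.765.
U = 160.52/(0.765×0.627) = 334.66 kg/h.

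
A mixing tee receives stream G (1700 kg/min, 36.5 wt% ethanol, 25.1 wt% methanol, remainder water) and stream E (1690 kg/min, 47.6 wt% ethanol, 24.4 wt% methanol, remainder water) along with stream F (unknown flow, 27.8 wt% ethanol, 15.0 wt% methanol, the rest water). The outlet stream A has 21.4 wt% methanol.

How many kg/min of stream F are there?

Let F be the unknown flow. Total out = 3390 + F.
methanol balance: 839.06 + 0.150·F = 0.214·(3390 + F)
(0.150 − 0.214)·F = 0.214×3390 − 839.06 = -113.6
F = -113.6 / -0.064 = 1775 kg/min

1775 kg/min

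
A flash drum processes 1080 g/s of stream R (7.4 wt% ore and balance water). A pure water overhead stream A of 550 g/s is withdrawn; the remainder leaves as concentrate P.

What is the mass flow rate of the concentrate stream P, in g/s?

530 g/s

Concentrate = 1080 − 550 = 530 g/s.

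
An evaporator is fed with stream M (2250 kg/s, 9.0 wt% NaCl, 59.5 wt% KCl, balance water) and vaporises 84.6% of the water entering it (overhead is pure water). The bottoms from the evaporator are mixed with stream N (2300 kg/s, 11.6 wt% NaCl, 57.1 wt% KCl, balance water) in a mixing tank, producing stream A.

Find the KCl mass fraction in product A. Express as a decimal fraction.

Vapour removed = 0.846×0.315×2250 = 599.6 kg/s; concentrate = 1650.4 kg/s.
KCl reaching the mixer = 1338.8 (from concentrate) + 2300×0.571 = 2652.1 kg/s.
Product flow = 1650.4 + 2300 = 3950.4 kg/s; KCl fraction = 0.671.

0.671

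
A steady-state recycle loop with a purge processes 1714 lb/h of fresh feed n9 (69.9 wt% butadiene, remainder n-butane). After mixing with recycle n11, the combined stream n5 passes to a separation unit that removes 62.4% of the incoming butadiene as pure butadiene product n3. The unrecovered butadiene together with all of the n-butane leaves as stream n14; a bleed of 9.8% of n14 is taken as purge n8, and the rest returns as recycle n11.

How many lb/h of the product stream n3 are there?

butadiene in n5: m_A = 1714×0.699 + (1−0.098)·(1−0.624)·m_A, so m_A = 1198.1/0.6608 = 1813 lb/h.
Product n3 = 0.624×1813 = 1131.3 lb/h.

1131 lb/h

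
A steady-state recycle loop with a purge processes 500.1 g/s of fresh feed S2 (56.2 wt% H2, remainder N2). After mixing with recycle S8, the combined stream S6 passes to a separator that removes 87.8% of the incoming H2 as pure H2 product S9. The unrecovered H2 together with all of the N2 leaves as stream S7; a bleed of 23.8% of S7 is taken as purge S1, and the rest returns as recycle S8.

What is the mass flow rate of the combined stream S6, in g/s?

1230 g/s

N2 enters only via S2 and leaves only via the purge: 500.1×0.438 = 0.238×(N2 in S7), and the separator passes all N2, so N2 in S6 = N2 in S7 = 920.35 g/s.
H2 in S6: m_A = 500.1×0.562 + (1−0.238)·(1−0.878)·m_A, so m_A = 281.06/0.9070 = 309.86 g/s.
S6 = 309.86 + 920.35 = 1230.2 g/s.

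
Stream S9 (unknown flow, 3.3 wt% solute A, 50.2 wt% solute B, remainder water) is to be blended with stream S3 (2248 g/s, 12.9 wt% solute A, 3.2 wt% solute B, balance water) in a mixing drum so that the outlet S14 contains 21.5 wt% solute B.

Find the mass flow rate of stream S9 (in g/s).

Let S9 be the unknown flow. Total out = 2248 + S9.
solute B balance: 71.936 + 0.502·S9 = 0.215·(2248 + S9)
(0.502 − 0.215)·S9 = 0.215×2248 − 71.936 = 411.38
S9 = 411.38 / 0.287 = 1433.4 g/s

1433 g/s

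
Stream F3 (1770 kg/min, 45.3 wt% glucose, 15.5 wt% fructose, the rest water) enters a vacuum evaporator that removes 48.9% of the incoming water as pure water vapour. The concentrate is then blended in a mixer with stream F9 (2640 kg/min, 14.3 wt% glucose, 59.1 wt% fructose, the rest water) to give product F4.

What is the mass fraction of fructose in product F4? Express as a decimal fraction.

Vapour removed = 0.489×0.392×1770 = 339.29 kg/min; concentrate = 1430.7 kg/min.
fructose reaching the mixer = 274.35 (from concentrate) + 2640×0.591 = 1834.6 kg/min.
Product flow = 1430.7 + 2640 = 4070.7 kg/min; fructose fraction = 0.451.

0.451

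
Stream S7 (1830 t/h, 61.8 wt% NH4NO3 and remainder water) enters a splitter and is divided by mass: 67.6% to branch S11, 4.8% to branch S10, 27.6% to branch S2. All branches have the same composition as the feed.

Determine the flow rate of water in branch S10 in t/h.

33.55 t/h

Branch S10 total = 0.048×1830 = 87.84 t/h.
water in S10 = 0.382×87.84 = 33.555 t/h.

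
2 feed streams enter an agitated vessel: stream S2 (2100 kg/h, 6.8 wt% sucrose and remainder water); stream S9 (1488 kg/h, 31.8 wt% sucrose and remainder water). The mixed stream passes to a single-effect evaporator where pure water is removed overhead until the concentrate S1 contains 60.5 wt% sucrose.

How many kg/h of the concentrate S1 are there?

sucrose entering = 2100×0.068 + 1488×0.318 = 615.98 kg/h.
All sucrose reports to S1, so S1 = 615.98/0.605 = 1018.2 kg/h.

1018 kg/h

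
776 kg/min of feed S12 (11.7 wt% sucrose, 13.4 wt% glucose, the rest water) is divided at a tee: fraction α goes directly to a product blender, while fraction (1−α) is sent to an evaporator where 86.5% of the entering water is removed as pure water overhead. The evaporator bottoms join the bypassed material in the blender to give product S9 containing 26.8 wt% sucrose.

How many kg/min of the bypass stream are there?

101.2 kg/min

All 776×0.117 = 90.792 kg/min of sucrose reaches S9, so S9 = 90.792/0.268 = 338.78 kg/min and vapour = 437.22 kg/min.
The evaporator receives (1−α)·776 of feed at 0.749 water and removes 0.865 of that water:
0.865×0.749×(1−α)×776 = 437.22
(1−α) = 437.22/502.76 = 0.8696;  α = 0.1304.
Bypass flow = 0.1304×776 = 101.15 kg/min.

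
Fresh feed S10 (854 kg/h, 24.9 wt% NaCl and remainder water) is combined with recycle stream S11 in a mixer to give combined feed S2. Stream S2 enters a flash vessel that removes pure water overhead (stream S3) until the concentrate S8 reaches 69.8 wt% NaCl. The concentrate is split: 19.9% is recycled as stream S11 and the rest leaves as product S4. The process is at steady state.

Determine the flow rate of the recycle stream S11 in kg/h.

Overall NaCl balance (none leaves overhead): NaCl in fresh feed = NaCl in product, i.e. 854×0.249 = (1−0.199)·S8·0.698.
S8 = 212.65/(0.698×0.801) = 380.34 kg/h.
Recycle S11 = 0.199×380.34 = 75.687 kg/h.

75.69 kg/h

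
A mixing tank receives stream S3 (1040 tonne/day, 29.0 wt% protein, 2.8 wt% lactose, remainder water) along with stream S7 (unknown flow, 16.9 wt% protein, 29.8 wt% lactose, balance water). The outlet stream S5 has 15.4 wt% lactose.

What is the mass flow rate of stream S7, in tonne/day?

Let S7 be the unknown flow. Total out = 1040 + S7.
lactose balance: 29.12 + 0.298·S7 = 0.154·(1040 + S7)
(0.298 − 0.154)·S7 = 0.154×1040 − 29.12 = 131.04
S7 = 131.04 / 0.144 = 910 tonne/day

910 tonne/day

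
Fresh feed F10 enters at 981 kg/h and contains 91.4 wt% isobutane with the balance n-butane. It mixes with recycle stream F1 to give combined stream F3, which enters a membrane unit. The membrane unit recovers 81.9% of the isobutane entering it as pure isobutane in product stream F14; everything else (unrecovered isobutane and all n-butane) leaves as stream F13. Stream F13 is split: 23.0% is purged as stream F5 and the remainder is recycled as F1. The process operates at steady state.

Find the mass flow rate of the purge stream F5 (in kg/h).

127.7 kg/h

n-butane enters only via F10 and leaves only via the purge: 981×0.086 = 0.230×(n-butane in F13), and the membrane unit passes all n-butane, so n-butane in F3 = n-butane in F13 = 366.81 kg/h.
isobutane in F3: m_A = 981×0.914 + (1−0.230)·(1−0.819)·m_A, so m_A = 896.63/0.8606 = 1041.8 kg/h.
F13 = (1−0.819)×1041.8 + 366.81 = 555.38 kg/h.
Purge F5 = 0.230×555.38 = 127.74 kg/h.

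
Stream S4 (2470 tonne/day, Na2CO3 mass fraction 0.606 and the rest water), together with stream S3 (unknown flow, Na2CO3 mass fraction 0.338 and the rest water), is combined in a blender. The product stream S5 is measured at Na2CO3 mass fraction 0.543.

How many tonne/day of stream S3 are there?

Let S3 be the unknown flow. Total out = 2470 + S3.
Na2CO3 balance: 1496.8 + 0.338·S3 = 0.543·(2470 + S3)
(0.338 − 0.543)·S3 = 0.543×2470 − 1496.8 = -155.61
S3 = -155.61 / -0.205 = 759.07 tonne/day

759.1 tonne/day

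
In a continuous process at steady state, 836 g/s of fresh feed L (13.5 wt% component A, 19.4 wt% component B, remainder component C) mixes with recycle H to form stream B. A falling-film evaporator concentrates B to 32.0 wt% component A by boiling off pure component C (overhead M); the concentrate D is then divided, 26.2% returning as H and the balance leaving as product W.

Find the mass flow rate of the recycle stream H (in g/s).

Overall component A balance (none leaves overhead): component A in fresh feed = component A in product, i.e. 836×0.135 = (1−0.262)·D·0.320.
D = 112.86/(0.320×0.738) = 477.9 g/s.
Recycle H = 0.262×477.9 = 125.21 g/s.

125.2 g/s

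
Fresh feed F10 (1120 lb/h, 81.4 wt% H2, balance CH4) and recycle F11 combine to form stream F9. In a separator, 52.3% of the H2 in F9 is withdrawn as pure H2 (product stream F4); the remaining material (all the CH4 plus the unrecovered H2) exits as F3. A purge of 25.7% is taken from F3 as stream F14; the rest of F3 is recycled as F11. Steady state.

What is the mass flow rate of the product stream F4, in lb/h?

H2 in F9: m_A = 1120×0.814 + (1−0.257)·(1−0.523)·m_A, so m_A = 911.68/0.6456 = 1412.2 lb/h.
Product F4 = 0.523×1412.2 = 738.56 lb/h.

738.6 lb/h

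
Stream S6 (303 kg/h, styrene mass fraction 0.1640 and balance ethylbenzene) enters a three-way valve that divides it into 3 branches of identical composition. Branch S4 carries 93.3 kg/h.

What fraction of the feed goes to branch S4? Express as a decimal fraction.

Fraction to S4 = 93.3/303 = 0.3079.

0.308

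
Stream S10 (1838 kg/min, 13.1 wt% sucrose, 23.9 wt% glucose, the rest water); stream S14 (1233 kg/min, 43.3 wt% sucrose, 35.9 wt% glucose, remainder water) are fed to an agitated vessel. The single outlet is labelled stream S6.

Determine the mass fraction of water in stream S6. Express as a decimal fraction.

Total flow out = 1838 + 1233 = 3071 kg/min.
water in = 1838×0.630 + 1233×0.208 = 1414.4 kg/min.
water mass fraction in S6 = 1414.4/3071 = 0.4606.

0.4606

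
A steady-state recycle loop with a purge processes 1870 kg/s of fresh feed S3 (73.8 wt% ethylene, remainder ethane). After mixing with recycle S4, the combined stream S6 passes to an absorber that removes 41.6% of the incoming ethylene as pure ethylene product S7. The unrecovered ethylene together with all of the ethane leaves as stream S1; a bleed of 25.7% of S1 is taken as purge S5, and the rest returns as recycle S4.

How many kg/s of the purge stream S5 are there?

ethane enters only via S3 and leaves only via the purge: 1870×0.262 = 0.257×(ethane in S1), and the absorber passes all ethane, so ethane in S6 = ethane in S1 = 1906.4 kg/s.
ethylene in S6: m_A = 1870×0.738 + (1−0.257)·(1−0.416)·m_A, so m_A = 1380.1/0.5661 = 2437.9 kg/s.
S1 = (1−0.416)×2437.9 + 1906.4 = 3330.1 kg/s.
Purge S5 = 0.257×3330.1 = 855.84 kg/s.

855.8 kg/s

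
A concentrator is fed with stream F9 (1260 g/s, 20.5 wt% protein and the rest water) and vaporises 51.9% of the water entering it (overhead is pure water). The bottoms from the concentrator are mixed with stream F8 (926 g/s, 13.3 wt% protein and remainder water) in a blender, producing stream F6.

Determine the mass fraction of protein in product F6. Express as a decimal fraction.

Vapour removed = 0.519×0.795×1260 = 519.88 g/s; concentrate = 740.12 g/s.
protein reaching the mixer = 258.3 (from concentrate) + 926×0.133 = 381.46 g/s.
Product flow = 740.12 + 926 = 1666.1 g/s; protein fraction = 0.2290.

0.2290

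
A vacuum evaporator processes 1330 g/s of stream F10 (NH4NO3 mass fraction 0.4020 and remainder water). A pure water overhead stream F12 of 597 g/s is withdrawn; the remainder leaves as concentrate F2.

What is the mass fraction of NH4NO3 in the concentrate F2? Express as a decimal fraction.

0.7294

NH4NO3 is not removed: 1330×0.402 = 534.66 g/s of NH4NO3 enters F2.
Concentrate = 1330 − 597 = 733 g/s.
Mass fraction = 534.66/733 = 0.7294.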